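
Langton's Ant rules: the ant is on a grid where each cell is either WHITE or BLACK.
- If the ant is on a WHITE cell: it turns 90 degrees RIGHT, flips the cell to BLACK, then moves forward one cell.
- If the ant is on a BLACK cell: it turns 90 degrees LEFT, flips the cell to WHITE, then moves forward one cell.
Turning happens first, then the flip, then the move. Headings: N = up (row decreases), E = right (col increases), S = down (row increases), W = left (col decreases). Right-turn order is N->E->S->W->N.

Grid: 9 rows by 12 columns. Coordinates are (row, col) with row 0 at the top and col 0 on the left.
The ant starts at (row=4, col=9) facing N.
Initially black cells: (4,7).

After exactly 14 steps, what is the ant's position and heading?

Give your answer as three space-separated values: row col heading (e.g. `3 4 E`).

Answer: 3 6 N

Derivation:
Step 1: on WHITE (4,9): turn R to E, flip to black, move to (4,10). |black|=2
Step 2: on WHITE (4,10): turn R to S, flip to black, move to (5,10). |black|=3
Step 3: on WHITE (5,10): turn R to W, flip to black, move to (5,9). |black|=4
Step 4: on WHITE (5,9): turn R to N, flip to black, move to (4,9). |black|=5
Step 5: on BLACK (4,9): turn L to W, flip to white, move to (4,8). |black|=4
Step 6: on WHITE (4,8): turn R to N, flip to black, move to (3,8). |black|=5
Step 7: on WHITE (3,8): turn R to E, flip to black, move to (3,9). |black|=6
Step 8: on WHITE (3,9): turn R to S, flip to black, move to (4,9). |black|=7
Step 9: on WHITE (4,9): turn R to W, flip to black, move to (4,8). |black|=8
Step 10: on BLACK (4,8): turn L to S, flip to white, move to (5,8). |black|=7
Step 11: on WHITE (5,8): turn R to W, flip to black, move to (5,7). |black|=8
Step 12: on WHITE (5,7): turn R to N, flip to black, move to (4,7). |black|=9
Step 13: on BLACK (4,7): turn L to W, flip to white, move to (4,6). |black|=8
Step 14: on WHITE (4,6): turn R to N, flip to black, move to (3,6). |black|=9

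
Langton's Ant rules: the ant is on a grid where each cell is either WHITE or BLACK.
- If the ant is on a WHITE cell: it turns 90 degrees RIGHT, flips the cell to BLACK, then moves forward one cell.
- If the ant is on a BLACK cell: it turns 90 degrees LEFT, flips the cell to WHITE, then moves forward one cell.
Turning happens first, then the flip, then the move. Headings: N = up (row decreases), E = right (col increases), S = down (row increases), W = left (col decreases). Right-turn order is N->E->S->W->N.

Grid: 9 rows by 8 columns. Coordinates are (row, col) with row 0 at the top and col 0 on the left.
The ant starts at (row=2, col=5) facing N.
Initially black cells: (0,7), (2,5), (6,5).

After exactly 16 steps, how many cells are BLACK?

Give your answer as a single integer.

Step 1: on BLACK (2,5): turn L to W, flip to white, move to (2,4). |black|=2
Step 2: on WHITE (2,4): turn R to N, flip to black, move to (1,4). |black|=3
Step 3: on WHITE (1,4): turn R to E, flip to black, move to (1,5). |black|=4
Step 4: on WHITE (1,5): turn R to S, flip to black, move to (2,5). |black|=5
Step 5: on WHITE (2,5): turn R to W, flip to black, move to (2,4). |black|=6
Step 6: on BLACK (2,4): turn L to S, flip to white, move to (3,4). |black|=5
Step 7: on WHITE (3,4): turn R to W, flip to black, move to (3,3). |black|=6
Step 8: on WHITE (3,3): turn R to N, flip to black, move to (2,3). |black|=7
Step 9: on WHITE (2,3): turn R to E, flip to black, move to (2,4). |black|=8
Step 10: on WHITE (2,4): turn R to S, flip to black, move to (3,4). |black|=9
Step 11: on BLACK (3,4): turn L to E, flip to white, move to (3,5). |black|=8
Step 12: on WHITE (3,5): turn R to S, flip to black, move to (4,5). |black|=9
Step 13: on WHITE (4,5): turn R to W, flip to black, move to (4,4). |black|=10
Step 14: on WHITE (4,4): turn R to N, flip to black, move to (3,4). |black|=11
Step 15: on WHITE (3,4): turn R to E, flip to black, move to (3,5). |black|=12
Step 16: on BLACK (3,5): turn L to N, flip to white, move to (2,5). |black|=11

Answer: 11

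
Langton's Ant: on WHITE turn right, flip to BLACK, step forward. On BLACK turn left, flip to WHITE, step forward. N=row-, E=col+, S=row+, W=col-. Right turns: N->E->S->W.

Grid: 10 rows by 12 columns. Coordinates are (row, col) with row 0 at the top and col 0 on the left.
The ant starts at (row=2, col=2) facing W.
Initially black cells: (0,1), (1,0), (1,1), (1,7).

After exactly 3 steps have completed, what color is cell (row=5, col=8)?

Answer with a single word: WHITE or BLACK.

Step 1: on WHITE (2,2): turn R to N, flip to black, move to (1,2). |black|=5
Step 2: on WHITE (1,2): turn R to E, flip to black, move to (1,3). |black|=6
Step 3: on WHITE (1,3): turn R to S, flip to black, move to (2,3). |black|=7

Answer: WHITE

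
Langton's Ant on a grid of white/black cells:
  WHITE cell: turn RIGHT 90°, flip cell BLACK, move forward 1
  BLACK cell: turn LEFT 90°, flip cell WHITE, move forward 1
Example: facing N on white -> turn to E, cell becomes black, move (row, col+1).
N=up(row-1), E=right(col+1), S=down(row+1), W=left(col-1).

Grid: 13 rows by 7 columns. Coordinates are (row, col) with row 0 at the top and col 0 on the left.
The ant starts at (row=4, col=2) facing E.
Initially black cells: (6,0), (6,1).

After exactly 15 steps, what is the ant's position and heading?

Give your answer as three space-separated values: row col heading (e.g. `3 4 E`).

Step 1: on WHITE (4,2): turn R to S, flip to black, move to (5,2). |black|=3
Step 2: on WHITE (5,2): turn R to W, flip to black, move to (5,1). |black|=4
Step 3: on WHITE (5,1): turn R to N, flip to black, move to (4,1). |black|=5
Step 4: on WHITE (4,1): turn R to E, flip to black, move to (4,2). |black|=6
Step 5: on BLACK (4,2): turn L to N, flip to white, move to (3,2). |black|=5
Step 6: on WHITE (3,2): turn R to E, flip to black, move to (3,3). |black|=6
Step 7: on WHITE (3,3): turn R to S, flip to black, move to (4,3). |black|=7
Step 8: on WHITE (4,3): turn R to W, flip to black, move to (4,2). |black|=8
Step 9: on WHITE (4,2): turn R to N, flip to black, move to (3,2). |black|=9
Step 10: on BLACK (3,2): turn L to W, flip to white, move to (3,1). |black|=8
Step 11: on WHITE (3,1): turn R to N, flip to black, move to (2,1). |black|=9
Step 12: on WHITE (2,1): turn R to E, flip to black, move to (2,2). |black|=10
Step 13: on WHITE (2,2): turn R to S, flip to black, move to (3,2). |black|=11
Step 14: on WHITE (3,2): turn R to W, flip to black, move to (3,1). |black|=12
Step 15: on BLACK (3,1): turn L to S, flip to white, move to (4,1). |black|=11

Answer: 4 1 S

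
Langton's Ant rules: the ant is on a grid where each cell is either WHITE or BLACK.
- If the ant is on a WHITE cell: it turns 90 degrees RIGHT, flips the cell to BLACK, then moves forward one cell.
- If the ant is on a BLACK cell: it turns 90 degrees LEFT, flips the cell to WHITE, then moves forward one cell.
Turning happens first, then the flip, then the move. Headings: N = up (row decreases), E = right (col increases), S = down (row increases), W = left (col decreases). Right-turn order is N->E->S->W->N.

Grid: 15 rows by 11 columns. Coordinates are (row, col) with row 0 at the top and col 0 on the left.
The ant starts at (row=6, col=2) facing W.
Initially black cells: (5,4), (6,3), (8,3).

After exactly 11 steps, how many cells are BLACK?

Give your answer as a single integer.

Answer: 6

Derivation:
Step 1: on WHITE (6,2): turn R to N, flip to black, move to (5,2). |black|=4
Step 2: on WHITE (5,2): turn R to E, flip to black, move to (5,3). |black|=5
Step 3: on WHITE (5,3): turn R to S, flip to black, move to (6,3). |black|=6
Step 4: on BLACK (6,3): turn L to E, flip to white, move to (6,4). |black|=5
Step 5: on WHITE (6,4): turn R to S, flip to black, move to (7,4). |black|=6
Step 6: on WHITE (7,4): turn R to W, flip to black, move to (7,3). |black|=7
Step 7: on WHITE (7,3): turn R to N, flip to black, move to (6,3). |black|=8
Step 8: on WHITE (6,3): turn R to E, flip to black, move to (6,4). |black|=9
Step 9: on BLACK (6,4): turn L to N, flip to white, move to (5,4). |black|=8
Step 10: on BLACK (5,4): turn L to W, flip to white, move to (5,3). |black|=7
Step 11: on BLACK (5,3): turn L to S, flip to white, move to (6,3). |black|=6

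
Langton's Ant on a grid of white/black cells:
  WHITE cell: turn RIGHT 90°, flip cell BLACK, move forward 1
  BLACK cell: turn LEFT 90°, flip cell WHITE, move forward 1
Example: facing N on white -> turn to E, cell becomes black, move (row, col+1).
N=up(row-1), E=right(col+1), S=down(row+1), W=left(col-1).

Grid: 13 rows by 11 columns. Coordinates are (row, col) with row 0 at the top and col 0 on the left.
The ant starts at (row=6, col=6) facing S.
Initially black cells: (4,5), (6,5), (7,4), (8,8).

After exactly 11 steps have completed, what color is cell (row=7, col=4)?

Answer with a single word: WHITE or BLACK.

Answer: BLACK

Derivation:
Step 1: on WHITE (6,6): turn R to W, flip to black, move to (6,5). |black|=5
Step 2: on BLACK (6,5): turn L to S, flip to white, move to (7,5). |black|=4
Step 3: on WHITE (7,5): turn R to W, flip to black, move to (7,4). |black|=5
Step 4: on BLACK (7,4): turn L to S, flip to white, move to (8,4). |black|=4
Step 5: on WHITE (8,4): turn R to W, flip to black, move to (8,3). |black|=5
Step 6: on WHITE (8,3): turn R to N, flip to black, move to (7,3). |black|=6
Step 7: on WHITE (7,3): turn R to E, flip to black, move to (7,4). |black|=7
Step 8: on WHITE (7,4): turn R to S, flip to black, move to (8,4). |black|=8
Step 9: on BLACK (8,4): turn L to E, flip to white, move to (8,5). |black|=7
Step 10: on WHITE (8,5): turn R to S, flip to black, move to (9,5). |black|=8
Step 11: on WHITE (9,5): turn R to W, flip to black, move to (9,4). |black|=9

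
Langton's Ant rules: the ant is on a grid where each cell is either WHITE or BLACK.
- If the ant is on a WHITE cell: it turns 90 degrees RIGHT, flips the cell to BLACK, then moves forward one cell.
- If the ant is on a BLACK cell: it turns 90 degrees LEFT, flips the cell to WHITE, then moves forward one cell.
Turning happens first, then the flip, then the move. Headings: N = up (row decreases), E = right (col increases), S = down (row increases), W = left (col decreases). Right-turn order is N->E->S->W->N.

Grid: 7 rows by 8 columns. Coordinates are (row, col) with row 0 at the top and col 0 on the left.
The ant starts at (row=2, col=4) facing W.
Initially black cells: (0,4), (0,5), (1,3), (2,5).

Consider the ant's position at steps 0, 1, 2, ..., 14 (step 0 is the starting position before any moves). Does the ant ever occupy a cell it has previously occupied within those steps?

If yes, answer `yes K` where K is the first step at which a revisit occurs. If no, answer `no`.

Answer: yes 7

Derivation:
Step 1: on WHITE (2,4): turn R to N, flip to black, move to (1,4). |black|=5 — new cell
Step 2: on WHITE (1,4): turn R to E, flip to black, move to (1,5). |black|=6 — new cell
Step 3: on WHITE (1,5): turn R to S, flip to black, move to (2,5). |black|=7 — new cell
Step 4: on BLACK (2,5): turn L to E, flip to white, move to (2,6). |black|=6 — new cell
Step 5: on WHITE (2,6): turn R to S, flip to black, move to (3,6). |black|=7 — new cell
Step 6: on WHITE (3,6): turn R to W, flip to black, move to (3,5). |black|=8 — new cell
Step 7: on WHITE (3,5): turn R to N, flip to black, move to (2,5). |black|=9 — REVISIT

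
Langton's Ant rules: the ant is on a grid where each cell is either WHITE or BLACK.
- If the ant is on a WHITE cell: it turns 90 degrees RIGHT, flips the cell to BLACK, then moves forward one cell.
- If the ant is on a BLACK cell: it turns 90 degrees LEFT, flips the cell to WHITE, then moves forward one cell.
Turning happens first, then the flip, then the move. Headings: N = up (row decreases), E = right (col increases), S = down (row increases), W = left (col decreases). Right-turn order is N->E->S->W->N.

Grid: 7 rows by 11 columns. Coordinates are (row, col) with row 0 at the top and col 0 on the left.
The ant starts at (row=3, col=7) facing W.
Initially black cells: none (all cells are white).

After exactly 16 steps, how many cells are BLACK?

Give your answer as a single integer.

Step 1: on WHITE (3,7): turn R to N, flip to black, move to (2,7). |black|=1
Step 2: on WHITE (2,7): turn R to E, flip to black, move to (2,8). |black|=2
Step 3: on WHITE (2,8): turn R to S, flip to black, move to (3,8). |black|=3
Step 4: on WHITE (3,8): turn R to W, flip to black, move to (3,7). |black|=4
Step 5: on BLACK (3,7): turn L to S, flip to white, move to (4,7). |black|=3
Step 6: on WHITE (4,7): turn R to W, flip to black, move to (4,6). |black|=4
Step 7: on WHITE (4,6): turn R to N, flip to black, move to (3,6). |black|=5
Step 8: on WHITE (3,6): turn R to E, flip to black, move to (3,7). |black|=6
Step 9: on WHITE (3,7): turn R to S, flip to black, move to (4,7). |black|=7
Step 10: on BLACK (4,7): turn L to E, flip to white, move to (4,8). |black|=6
Step 11: on WHITE (4,8): turn R to S, flip to black, move to (5,8). |black|=7
Step 12: on WHITE (5,8): turn R to W, flip to black, move to (5,7). |black|=8
Step 13: on WHITE (5,7): turn R to N, flip to black, move to (4,7). |black|=9
Step 14: on WHITE (4,7): turn R to E, flip to black, move to (4,8). |black|=10
Step 15: on BLACK (4,8): turn L to N, flip to white, move to (3,8). |black|=9
Step 16: on BLACK (3,8): turn L to W, flip to white, move to (3,7). |black|=8

Answer: 8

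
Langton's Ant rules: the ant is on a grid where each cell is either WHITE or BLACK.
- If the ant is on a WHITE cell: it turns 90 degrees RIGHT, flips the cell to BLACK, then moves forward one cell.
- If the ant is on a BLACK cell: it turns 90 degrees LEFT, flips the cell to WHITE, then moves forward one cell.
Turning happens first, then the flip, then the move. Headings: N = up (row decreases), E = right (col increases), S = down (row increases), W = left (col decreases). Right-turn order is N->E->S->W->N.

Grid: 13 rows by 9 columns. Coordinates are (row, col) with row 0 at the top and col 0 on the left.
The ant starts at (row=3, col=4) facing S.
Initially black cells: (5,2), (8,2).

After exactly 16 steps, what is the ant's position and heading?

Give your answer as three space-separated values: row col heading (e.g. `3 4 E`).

Answer: 3 4 S

Derivation:
Step 1: on WHITE (3,4): turn R to W, flip to black, move to (3,3). |black|=3
Step 2: on WHITE (3,3): turn R to N, flip to black, move to (2,3). |black|=4
Step 3: on WHITE (2,3): turn R to E, flip to black, move to (2,4). |black|=5
Step 4: on WHITE (2,4): turn R to S, flip to black, move to (3,4). |black|=6
Step 5: on BLACK (3,4): turn L to E, flip to white, move to (3,5). |black|=5
Step 6: on WHITE (3,5): turn R to S, flip to black, move to (4,5). |black|=6
Step 7: on WHITE (4,5): turn R to W, flip to black, move to (4,4). |black|=7
Step 8: on WHITE (4,4): turn R to N, flip to black, move to (3,4). |black|=8
Step 9: on WHITE (3,4): turn R to E, flip to black, move to (3,5). |black|=9
Step 10: on BLACK (3,5): turn L to N, flip to white, move to (2,5). |black|=8
Step 11: on WHITE (2,5): turn R to E, flip to black, move to (2,6). |black|=9
Step 12: on WHITE (2,6): turn R to S, flip to black, move to (3,6). |black|=10
Step 13: on WHITE (3,6): turn R to W, flip to black, move to (3,5). |black|=11
Step 14: on WHITE (3,5): turn R to N, flip to black, move to (2,5). |black|=12
Step 15: on BLACK (2,5): turn L to W, flip to white, move to (2,4). |black|=11
Step 16: on BLACK (2,4): turn L to S, flip to white, move to (3,4). |black|=10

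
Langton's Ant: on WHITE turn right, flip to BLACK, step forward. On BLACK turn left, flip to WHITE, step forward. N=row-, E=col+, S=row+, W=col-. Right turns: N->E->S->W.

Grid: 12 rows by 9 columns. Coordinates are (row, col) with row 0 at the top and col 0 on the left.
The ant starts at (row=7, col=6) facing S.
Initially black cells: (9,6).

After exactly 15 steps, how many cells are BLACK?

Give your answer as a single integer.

Step 1: on WHITE (7,6): turn R to W, flip to black, move to (7,5). |black|=2
Step 2: on WHITE (7,5): turn R to N, flip to black, move to (6,5). |black|=3
Step 3: on WHITE (6,5): turn R to E, flip to black, move to (6,6). |black|=4
Step 4: on WHITE (6,6): turn R to S, flip to black, move to (7,6). |black|=5
Step 5: on BLACK (7,6): turn L to E, flip to white, move to (7,7). |black|=4
Step 6: on WHITE (7,7): turn R to S, flip to black, move to (8,7). |black|=5
Step 7: on WHITE (8,7): turn R to W, flip to black, move to (8,6). |black|=6
Step 8: on WHITE (8,6): turn R to N, flip to black, move to (7,6). |black|=7
Step 9: on WHITE (7,6): turn R to E, flip to black, move to (7,7). |black|=8
Step 10: on BLACK (7,7): turn L to N, flip to white, move to (6,7). |black|=7
Step 11: on WHITE (6,7): turn R to E, flip to black, move to (6,8). |black|=8
Step 12: on WHITE (6,8): turn R to S, flip to black, move to (7,8). |black|=9
Step 13: on WHITE (7,8): turn R to W, flip to black, move to (7,7). |black|=10
Step 14: on WHITE (7,7): turn R to N, flip to black, move to (6,7). |black|=11
Step 15: on BLACK (6,7): turn L to W, flip to white, move to (6,6). |black|=10

Answer: 10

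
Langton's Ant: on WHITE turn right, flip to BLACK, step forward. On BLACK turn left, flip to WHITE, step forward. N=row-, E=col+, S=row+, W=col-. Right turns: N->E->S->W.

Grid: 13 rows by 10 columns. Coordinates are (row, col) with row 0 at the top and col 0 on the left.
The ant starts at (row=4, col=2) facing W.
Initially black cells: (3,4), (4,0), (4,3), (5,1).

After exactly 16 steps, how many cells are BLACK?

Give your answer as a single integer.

Step 1: on WHITE (4,2): turn R to N, flip to black, move to (3,2). |black|=5
Step 2: on WHITE (3,2): turn R to E, flip to black, move to (3,3). |black|=6
Step 3: on WHITE (3,3): turn R to S, flip to black, move to (4,3). |black|=7
Step 4: on BLACK (4,3): turn L to E, flip to white, move to (4,4). |black|=6
Step 5: on WHITE (4,4): turn R to S, flip to black, move to (5,4). |black|=7
Step 6: on WHITE (5,4): turn R to W, flip to black, move to (5,3). |black|=8
Step 7: on WHITE (5,3): turn R to N, flip to black, move to (4,3). |black|=9
Step 8: on WHITE (4,3): turn R to E, flip to black, move to (4,4). |black|=10
Step 9: on BLACK (4,4): turn L to N, flip to white, move to (3,4). |black|=9
Step 10: on BLACK (3,4): turn L to W, flip to white, move to (3,3). |black|=8
Step 11: on BLACK (3,3): turn L to S, flip to white, move to (4,3). |black|=7
Step 12: on BLACK (4,3): turn L to E, flip to white, move to (4,4). |black|=6
Step 13: on WHITE (4,4): turn R to S, flip to black, move to (5,4). |black|=7
Step 14: on BLACK (5,4): turn L to E, flip to white, move to (5,5). |black|=6
Step 15: on WHITE (5,5): turn R to S, flip to black, move to (6,5). |black|=7
Step 16: on WHITE (6,5): turn R to W, flip to black, move to (6,4). |black|=8

Answer: 8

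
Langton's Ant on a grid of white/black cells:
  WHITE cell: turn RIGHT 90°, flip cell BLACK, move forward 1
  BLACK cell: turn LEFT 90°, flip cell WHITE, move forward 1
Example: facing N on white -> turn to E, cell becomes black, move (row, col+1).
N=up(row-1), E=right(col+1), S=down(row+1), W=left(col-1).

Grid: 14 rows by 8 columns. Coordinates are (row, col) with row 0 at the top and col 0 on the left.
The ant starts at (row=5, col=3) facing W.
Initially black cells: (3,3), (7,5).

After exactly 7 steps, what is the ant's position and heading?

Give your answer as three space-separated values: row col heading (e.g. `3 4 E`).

Step 1: on WHITE (5,3): turn R to N, flip to black, move to (4,3). |black|=3
Step 2: on WHITE (4,3): turn R to E, flip to black, move to (4,4). |black|=4
Step 3: on WHITE (4,4): turn R to S, flip to black, move to (5,4). |black|=5
Step 4: on WHITE (5,4): turn R to W, flip to black, move to (5,3). |black|=6
Step 5: on BLACK (5,3): turn L to S, flip to white, move to (6,3). |black|=5
Step 6: on WHITE (6,3): turn R to W, flip to black, move to (6,2). |black|=6
Step 7: on WHITE (6,2): turn R to N, flip to black, move to (5,2). |black|=7

Answer: 5 2 N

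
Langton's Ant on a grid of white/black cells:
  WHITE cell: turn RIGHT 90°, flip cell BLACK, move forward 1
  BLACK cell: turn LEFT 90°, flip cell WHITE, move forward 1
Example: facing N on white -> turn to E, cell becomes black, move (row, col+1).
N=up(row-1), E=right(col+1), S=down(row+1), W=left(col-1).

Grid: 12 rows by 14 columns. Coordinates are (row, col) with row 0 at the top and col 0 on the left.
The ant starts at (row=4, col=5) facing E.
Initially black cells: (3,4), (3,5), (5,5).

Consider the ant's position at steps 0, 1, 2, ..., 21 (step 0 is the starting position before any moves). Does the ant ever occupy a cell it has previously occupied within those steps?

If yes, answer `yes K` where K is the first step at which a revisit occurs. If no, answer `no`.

Answer: yes 5

Derivation:
Step 1: on WHITE (4,5): turn R to S, flip to black, move to (5,5). |black|=4 — new cell
Step 2: on BLACK (5,5): turn L to E, flip to white, move to (5,6). |black|=3 — new cell
Step 3: on WHITE (5,6): turn R to S, flip to black, move to (6,6). |black|=4 — new cell
Step 4: on WHITE (6,6): turn R to W, flip to black, move to (6,5). |black|=5 — new cell
Step 5: on WHITE (6,5): turn R to N, flip to black, move to (5,5). |black|=6 — REVISIT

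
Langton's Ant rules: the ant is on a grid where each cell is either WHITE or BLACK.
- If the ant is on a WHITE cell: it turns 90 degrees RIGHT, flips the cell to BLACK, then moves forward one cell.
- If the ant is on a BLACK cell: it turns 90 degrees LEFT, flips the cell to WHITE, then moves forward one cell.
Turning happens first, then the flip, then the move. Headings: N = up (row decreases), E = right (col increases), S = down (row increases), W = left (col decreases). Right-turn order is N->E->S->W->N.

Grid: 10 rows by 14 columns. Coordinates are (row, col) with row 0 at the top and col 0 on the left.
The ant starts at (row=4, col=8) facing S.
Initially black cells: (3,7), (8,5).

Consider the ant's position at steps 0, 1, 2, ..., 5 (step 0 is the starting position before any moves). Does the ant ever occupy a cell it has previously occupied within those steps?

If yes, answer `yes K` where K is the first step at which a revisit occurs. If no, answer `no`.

Step 1: on WHITE (4,8): turn R to W, flip to black, move to (4,7). |black|=3 — new cell
Step 2: on WHITE (4,7): turn R to N, flip to black, move to (3,7). |black|=4 — new cell
Step 3: on BLACK (3,7): turn L to W, flip to white, move to (3,6). |black|=3 — new cell
Step 4: on WHITE (3,6): turn R to N, flip to black, move to (2,6). |black|=4 — new cell
Step 5: on WHITE (2,6): turn R to E, flip to black, move to (2,7). |black|=5 — new cell
No revisit within 5 steps.

Answer: no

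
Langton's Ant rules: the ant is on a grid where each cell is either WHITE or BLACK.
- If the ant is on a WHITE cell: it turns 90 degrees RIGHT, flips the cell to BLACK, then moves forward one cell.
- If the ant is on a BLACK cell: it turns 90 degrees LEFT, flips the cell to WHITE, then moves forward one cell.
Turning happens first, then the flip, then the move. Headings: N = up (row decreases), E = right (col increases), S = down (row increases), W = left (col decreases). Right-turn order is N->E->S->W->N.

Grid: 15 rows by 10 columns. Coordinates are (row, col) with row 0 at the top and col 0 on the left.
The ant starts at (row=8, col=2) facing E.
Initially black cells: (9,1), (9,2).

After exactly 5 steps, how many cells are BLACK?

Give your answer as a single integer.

Answer: 5

Derivation:
Step 1: on WHITE (8,2): turn R to S, flip to black, move to (9,2). |black|=3
Step 2: on BLACK (9,2): turn L to E, flip to white, move to (9,3). |black|=2
Step 3: on WHITE (9,3): turn R to S, flip to black, move to (10,3). |black|=3
Step 4: on WHITE (10,3): turn R to W, flip to black, move to (10,2). |black|=4
Step 5: on WHITE (10,2): turn R to N, flip to black, move to (9,2). |black|=5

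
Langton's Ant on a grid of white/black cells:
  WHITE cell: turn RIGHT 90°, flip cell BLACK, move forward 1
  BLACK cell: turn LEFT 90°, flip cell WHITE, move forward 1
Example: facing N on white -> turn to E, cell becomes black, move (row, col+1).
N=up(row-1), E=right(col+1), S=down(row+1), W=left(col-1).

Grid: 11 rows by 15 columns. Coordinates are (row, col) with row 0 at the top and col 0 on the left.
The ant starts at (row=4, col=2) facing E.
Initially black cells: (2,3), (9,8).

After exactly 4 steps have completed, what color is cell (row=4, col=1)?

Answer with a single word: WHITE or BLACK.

Answer: BLACK

Derivation:
Step 1: on WHITE (4,2): turn R to S, flip to black, move to (5,2). |black|=3
Step 2: on WHITE (5,2): turn R to W, flip to black, move to (5,1). |black|=4
Step 3: on WHITE (5,1): turn R to N, flip to black, move to (4,1). |black|=5
Step 4: on WHITE (4,1): turn R to E, flip to black, move to (4,2). |black|=6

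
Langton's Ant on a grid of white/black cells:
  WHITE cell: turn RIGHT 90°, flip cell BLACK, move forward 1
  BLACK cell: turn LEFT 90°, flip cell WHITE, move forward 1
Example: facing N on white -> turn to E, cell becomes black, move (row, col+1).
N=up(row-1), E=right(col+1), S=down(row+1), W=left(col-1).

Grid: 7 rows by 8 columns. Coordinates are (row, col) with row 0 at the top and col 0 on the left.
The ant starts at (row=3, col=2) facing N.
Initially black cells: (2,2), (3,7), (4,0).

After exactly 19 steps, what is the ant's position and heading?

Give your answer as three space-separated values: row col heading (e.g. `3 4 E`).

Answer: 2 2 E

Derivation:
Step 1: on WHITE (3,2): turn R to E, flip to black, move to (3,3). |black|=4
Step 2: on WHITE (3,3): turn R to S, flip to black, move to (4,3). |black|=5
Step 3: on WHITE (4,3): turn R to W, flip to black, move to (4,2). |black|=6
Step 4: on WHITE (4,2): turn R to N, flip to black, move to (3,2). |black|=7
Step 5: on BLACK (3,2): turn L to W, flip to white, move to (3,1). |black|=6
Step 6: on WHITE (3,1): turn R to N, flip to black, move to (2,1). |black|=7
Step 7: on WHITE (2,1): turn R to E, flip to black, move to (2,2). |black|=8
Step 8: on BLACK (2,2): turn L to N, flip to white, move to (1,2). |black|=7
Step 9: on WHITE (1,2): turn R to E, flip to black, move to (1,3). |black|=8
Step 10: on WHITE (1,3): turn R to S, flip to black, move to (2,3). |black|=9
Step 11: on WHITE (2,3): turn R to W, flip to black, move to (2,2). |black|=10
Step 12: on WHITE (2,2): turn R to N, flip to black, move to (1,2). |black|=11
Step 13: on BLACK (1,2): turn L to W, flip to white, move to (1,1). |black|=10
Step 14: on WHITE (1,1): turn R to N, flip to black, move to (0,1). |black|=11
Step 15: on WHITE (0,1): turn R to E, flip to black, move to (0,2). |black|=12
Step 16: on WHITE (0,2): turn R to S, flip to black, move to (1,2). |black|=13
Step 17: on WHITE (1,2): turn R to W, flip to black, move to (1,1). |black|=14
Step 18: on BLACK (1,1): turn L to S, flip to white, move to (2,1). |black|=13
Step 19: on BLACK (2,1): turn L to E, flip to white, move to (2,2). |black|=12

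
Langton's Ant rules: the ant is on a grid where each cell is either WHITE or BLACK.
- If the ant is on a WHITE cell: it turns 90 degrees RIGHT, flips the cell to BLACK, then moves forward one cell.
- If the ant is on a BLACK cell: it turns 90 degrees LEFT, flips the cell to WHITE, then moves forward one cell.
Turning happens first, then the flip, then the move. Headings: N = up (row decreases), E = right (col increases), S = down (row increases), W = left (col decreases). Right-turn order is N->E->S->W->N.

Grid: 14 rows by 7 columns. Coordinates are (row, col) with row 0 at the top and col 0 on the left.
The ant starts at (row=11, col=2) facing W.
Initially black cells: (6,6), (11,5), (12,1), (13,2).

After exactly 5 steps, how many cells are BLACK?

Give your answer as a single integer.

Answer: 7

Derivation:
Step 1: on WHITE (11,2): turn R to N, flip to black, move to (10,2). |black|=5
Step 2: on WHITE (10,2): turn R to E, flip to black, move to (10,3). |black|=6
Step 3: on WHITE (10,3): turn R to S, flip to black, move to (11,3). |black|=7
Step 4: on WHITE (11,3): turn R to W, flip to black, move to (11,2). |black|=8
Step 5: on BLACK (11,2): turn L to S, flip to white, move to (12,2). |black|=7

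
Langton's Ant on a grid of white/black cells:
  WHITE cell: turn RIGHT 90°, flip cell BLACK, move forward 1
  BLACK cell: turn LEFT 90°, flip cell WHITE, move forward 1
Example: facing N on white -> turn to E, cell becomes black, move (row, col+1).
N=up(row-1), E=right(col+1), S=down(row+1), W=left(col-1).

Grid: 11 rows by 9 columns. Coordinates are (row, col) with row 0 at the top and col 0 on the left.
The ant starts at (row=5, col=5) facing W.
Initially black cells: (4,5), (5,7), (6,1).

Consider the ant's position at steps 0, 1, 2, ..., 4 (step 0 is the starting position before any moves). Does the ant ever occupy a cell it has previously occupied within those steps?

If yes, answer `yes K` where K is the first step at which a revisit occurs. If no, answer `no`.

Answer: no

Derivation:
Step 1: on WHITE (5,5): turn R to N, flip to black, move to (4,5). |black|=4 — new cell
Step 2: on BLACK (4,5): turn L to W, flip to white, move to (4,4). |black|=3 — new cell
Step 3: on WHITE (4,4): turn R to N, flip to black, move to (3,4). |black|=4 — new cell
Step 4: on WHITE (3,4): turn R to E, flip to black, move to (3,5). |black|=5 — new cell
No revisit within 4 steps.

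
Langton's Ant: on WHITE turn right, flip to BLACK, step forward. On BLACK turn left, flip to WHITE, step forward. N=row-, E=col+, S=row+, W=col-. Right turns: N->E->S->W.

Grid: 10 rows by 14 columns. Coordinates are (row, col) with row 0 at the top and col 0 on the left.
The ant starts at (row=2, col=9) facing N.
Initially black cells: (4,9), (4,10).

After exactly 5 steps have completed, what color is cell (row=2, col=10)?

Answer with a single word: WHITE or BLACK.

Answer: BLACK

Derivation:
Step 1: on WHITE (2,9): turn R to E, flip to black, move to (2,10). |black|=3
Step 2: on WHITE (2,10): turn R to S, flip to black, move to (3,10). |black|=4
Step 3: on WHITE (3,10): turn R to W, flip to black, move to (3,9). |black|=5
Step 4: on WHITE (3,9): turn R to N, flip to black, move to (2,9). |black|=6
Step 5: on BLACK (2,9): turn L to W, flip to white, move to (2,8). |black|=5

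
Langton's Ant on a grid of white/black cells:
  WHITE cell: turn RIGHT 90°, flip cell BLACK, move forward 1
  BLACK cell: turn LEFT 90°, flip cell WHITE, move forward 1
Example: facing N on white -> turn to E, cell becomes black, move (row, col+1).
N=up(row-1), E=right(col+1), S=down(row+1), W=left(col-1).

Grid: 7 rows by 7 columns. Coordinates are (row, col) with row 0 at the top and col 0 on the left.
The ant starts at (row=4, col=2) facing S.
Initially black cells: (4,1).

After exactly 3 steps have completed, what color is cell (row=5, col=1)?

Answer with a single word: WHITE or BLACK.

Answer: BLACK

Derivation:
Step 1: on WHITE (4,2): turn R to W, flip to black, move to (4,1). |black|=2
Step 2: on BLACK (4,1): turn L to S, flip to white, move to (5,1). |black|=1
Step 3: on WHITE (5,1): turn R to W, flip to black, move to (5,0). |black|=2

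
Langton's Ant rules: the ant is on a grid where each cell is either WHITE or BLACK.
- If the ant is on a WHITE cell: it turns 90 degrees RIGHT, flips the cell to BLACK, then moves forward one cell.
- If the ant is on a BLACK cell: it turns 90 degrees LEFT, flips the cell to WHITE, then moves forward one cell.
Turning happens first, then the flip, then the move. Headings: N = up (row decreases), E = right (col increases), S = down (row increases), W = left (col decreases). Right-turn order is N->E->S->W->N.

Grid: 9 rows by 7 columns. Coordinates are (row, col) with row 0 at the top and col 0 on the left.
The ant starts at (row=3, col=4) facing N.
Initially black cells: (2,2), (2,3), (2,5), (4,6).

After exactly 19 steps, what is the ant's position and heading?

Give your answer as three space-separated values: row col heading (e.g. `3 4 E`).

Step 1: on WHITE (3,4): turn R to E, flip to black, move to (3,5). |black|=5
Step 2: on WHITE (3,5): turn R to S, flip to black, move to (4,5). |black|=6
Step 3: on WHITE (4,5): turn R to W, flip to black, move to (4,4). |black|=7
Step 4: on WHITE (4,4): turn R to N, flip to black, move to (3,4). |black|=8
Step 5: on BLACK (3,4): turn L to W, flip to white, move to (3,3). |black|=7
Step 6: on WHITE (3,3): turn R to N, flip to black, move to (2,3). |black|=8
Step 7: on BLACK (2,3): turn L to W, flip to white, move to (2,2). |black|=7
Step 8: on BLACK (2,2): turn L to S, flip to white, move to (3,2). |black|=6
Step 9: on WHITE (3,2): turn R to W, flip to black, move to (3,1). |black|=7
Step 10: on WHITE (3,1): turn R to N, flip to black, move to (2,1). |black|=8
Step 11: on WHITE (2,1): turn R to E, flip to black, move to (2,2). |black|=9
Step 12: on WHITE (2,2): turn R to S, flip to black, move to (3,2). |black|=10
Step 13: on BLACK (3,2): turn L to E, flip to white, move to (3,3). |black|=9
Step 14: on BLACK (3,3): turn L to N, flip to white, move to (2,3). |black|=8
Step 15: on WHITE (2,3): turn R to E, flip to black, move to (2,4). |black|=9
Step 16: on WHITE (2,4): turn R to S, flip to black, move to (3,4). |black|=10
Step 17: on WHITE (3,4): turn R to W, flip to black, move to (3,3). |black|=11
Step 18: on WHITE (3,3): turn R to N, flip to black, move to (2,3). |black|=12
Step 19: on BLACK (2,3): turn L to W, flip to white, move to (2,2). |black|=11

Answer: 2 2 W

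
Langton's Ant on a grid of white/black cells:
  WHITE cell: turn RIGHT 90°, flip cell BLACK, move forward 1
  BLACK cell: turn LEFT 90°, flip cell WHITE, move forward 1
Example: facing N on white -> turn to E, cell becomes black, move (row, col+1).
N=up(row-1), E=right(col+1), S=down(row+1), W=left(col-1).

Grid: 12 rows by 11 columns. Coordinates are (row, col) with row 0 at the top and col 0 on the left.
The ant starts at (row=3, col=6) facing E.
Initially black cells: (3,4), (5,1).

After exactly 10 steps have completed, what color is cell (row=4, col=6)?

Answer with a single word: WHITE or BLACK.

Step 1: on WHITE (3,6): turn R to S, flip to black, move to (4,6). |black|=3
Step 2: on WHITE (4,6): turn R to W, flip to black, move to (4,5). |black|=4
Step 3: on WHITE (4,5): turn R to N, flip to black, move to (3,5). |black|=5
Step 4: on WHITE (3,5): turn R to E, flip to black, move to (3,6). |black|=6
Step 5: on BLACK (3,6): turn L to N, flip to white, move to (2,6). |black|=5
Step 6: on WHITE (2,6): turn R to E, flip to black, move to (2,7). |black|=6
Step 7: on WHITE (2,7): turn R to S, flip to black, move to (3,7). |black|=7
Step 8: on WHITE (3,7): turn R to W, flip to black, move to (3,6). |black|=8
Step 9: on WHITE (3,6): turn R to N, flip to black, move to (2,6). |black|=9
Step 10: on BLACK (2,6): turn L to W, flip to white, move to (2,5). |black|=8

Answer: BLACK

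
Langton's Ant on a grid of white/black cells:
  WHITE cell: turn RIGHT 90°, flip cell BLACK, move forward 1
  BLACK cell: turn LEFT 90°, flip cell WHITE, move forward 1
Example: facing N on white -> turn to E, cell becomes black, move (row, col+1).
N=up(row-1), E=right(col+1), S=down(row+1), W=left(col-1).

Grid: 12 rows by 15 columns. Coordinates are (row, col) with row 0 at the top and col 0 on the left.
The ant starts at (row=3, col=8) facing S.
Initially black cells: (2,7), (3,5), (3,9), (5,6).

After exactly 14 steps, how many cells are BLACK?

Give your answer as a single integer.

Step 1: on WHITE (3,8): turn R to W, flip to black, move to (3,7). |black|=5
Step 2: on WHITE (3,7): turn R to N, flip to black, move to (2,7). |black|=6
Step 3: on BLACK (2,7): turn L to W, flip to white, move to (2,6). |black|=5
Step 4: on WHITE (2,6): turn R to N, flip to black, move to (1,6). |black|=6
Step 5: on WHITE (1,6): turn R to E, flip to black, move to (1,7). |black|=7
Step 6: on WHITE (1,7): turn R to S, flip to black, move to (2,7). |black|=8
Step 7: on WHITE (2,7): turn R to W, flip to black, move to (2,6). |black|=9
Step 8: on BLACK (2,6): turn L to S, flip to white, move to (3,6). |black|=8
Step 9: on WHITE (3,6): turn R to W, flip to black, move to (3,5). |black|=9
Step 10: on BLACK (3,5): turn L to S, flip to white, move to (4,5). |black|=8
Step 11: on WHITE (4,5): turn R to W, flip to black, move to (4,4). |black|=9
Step 12: on WHITE (4,4): turn R to N, flip to black, move to (3,4). |black|=10
Step 13: on WHITE (3,4): turn R to E, flip to black, move to (3,5). |black|=11
Step 14: on WHITE (3,5): turn R to S, flip to black, move to (4,5). |black|=12

Answer: 12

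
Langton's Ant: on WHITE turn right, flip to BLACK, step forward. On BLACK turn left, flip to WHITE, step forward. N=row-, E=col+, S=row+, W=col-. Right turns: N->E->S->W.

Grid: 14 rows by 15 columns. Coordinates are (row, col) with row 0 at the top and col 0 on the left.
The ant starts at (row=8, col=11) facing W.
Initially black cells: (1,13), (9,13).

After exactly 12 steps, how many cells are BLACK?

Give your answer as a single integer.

Step 1: on WHITE (8,11): turn R to N, flip to black, move to (7,11). |black|=3
Step 2: on WHITE (7,11): turn R to E, flip to black, move to (7,12). |black|=4
Step 3: on WHITE (7,12): turn R to S, flip to black, move to (8,12). |black|=5
Step 4: on WHITE (8,12): turn R to W, flip to black, move to (8,11). |black|=6
Step 5: on BLACK (8,11): turn L to S, flip to white, move to (9,11). |black|=5
Step 6: on WHITE (9,11): turn R to W, flip to black, move to (9,10). |black|=6
Step 7: on WHITE (9,10): turn R to N, flip to black, move to (8,10). |black|=7
Step 8: on WHITE (8,10): turn R to E, flip to black, move to (8,11). |black|=8
Step 9: on WHITE (8,11): turn R to S, flip to black, move to (9,11). |black|=9
Step 10: on BLACK (9,11): turn L to E, flip to white, move to (9,12). |black|=8
Step 11: on WHITE (9,12): turn R to S, flip to black, move to (10,12). |black|=9
Step 12: on WHITE (10,12): turn R to W, flip to black, move to (10,11). |black|=10

Answer: 10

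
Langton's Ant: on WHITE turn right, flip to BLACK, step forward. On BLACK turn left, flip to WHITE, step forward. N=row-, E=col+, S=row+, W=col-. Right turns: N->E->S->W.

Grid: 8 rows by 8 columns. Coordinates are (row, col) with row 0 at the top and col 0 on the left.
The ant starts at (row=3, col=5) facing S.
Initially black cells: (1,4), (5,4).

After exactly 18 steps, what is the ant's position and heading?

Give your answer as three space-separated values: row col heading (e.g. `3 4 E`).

Answer: 2 6 N

Derivation:
Step 1: on WHITE (3,5): turn R to W, flip to black, move to (3,4). |black|=3
Step 2: on WHITE (3,4): turn R to N, flip to black, move to (2,4). |black|=4
Step 3: on WHITE (2,4): turn R to E, flip to black, move to (2,5). |black|=5
Step 4: on WHITE (2,5): turn R to S, flip to black, move to (3,5). |black|=6
Step 5: on BLACK (3,5): turn L to E, flip to white, move to (3,6). |black|=5
Step 6: on WHITE (3,6): turn R to S, flip to black, move to (4,6). |black|=6
Step 7: on WHITE (4,6): turn R to W, flip to black, move to (4,5). |black|=7
Step 8: on WHITE (4,5): turn R to N, flip to black, move to (3,5). |black|=8
Step 9: on WHITE (3,5): turn R to E, flip to black, move to (3,6). |black|=9
Step 10: on BLACK (3,6): turn L to N, flip to white, move to (2,6). |black|=8
Step 11: on WHITE (2,6): turn R to E, flip to black, move to (2,7). |black|=9
Step 12: on WHITE (2,7): turn R to S, flip to black, move to (3,7). |black|=10
Step 13: on WHITE (3,7): turn R to W, flip to black, move to (3,6). |black|=11
Step 14: on WHITE (3,6): turn R to N, flip to black, move to (2,6). |black|=12
Step 15: on BLACK (2,6): turn L to W, flip to white, move to (2,5). |black|=11
Step 16: on BLACK (2,5): turn L to S, flip to white, move to (3,5). |black|=10
Step 17: on BLACK (3,5): turn L to E, flip to white, move to (3,6). |black|=9
Step 18: on BLACK (3,6): turn L to N, flip to white, move to (2,6). |black|=8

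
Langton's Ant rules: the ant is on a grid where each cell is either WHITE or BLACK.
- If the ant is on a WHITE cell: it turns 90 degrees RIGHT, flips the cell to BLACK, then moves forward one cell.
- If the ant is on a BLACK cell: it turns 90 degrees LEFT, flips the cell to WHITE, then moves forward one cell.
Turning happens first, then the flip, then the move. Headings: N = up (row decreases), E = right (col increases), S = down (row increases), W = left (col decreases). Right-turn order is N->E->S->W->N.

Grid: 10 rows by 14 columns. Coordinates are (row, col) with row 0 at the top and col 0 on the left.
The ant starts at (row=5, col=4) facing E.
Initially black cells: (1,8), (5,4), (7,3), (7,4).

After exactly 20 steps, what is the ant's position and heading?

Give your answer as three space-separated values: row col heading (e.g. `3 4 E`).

Step 1: on BLACK (5,4): turn L to N, flip to white, move to (4,4). |black|=3
Step 2: on WHITE (4,4): turn R to E, flip to black, move to (4,5). |black|=4
Step 3: on WHITE (4,5): turn R to S, flip to black, move to (5,5). |black|=5
Step 4: on WHITE (5,5): turn R to W, flip to black, move to (5,4). |black|=6
Step 5: on WHITE (5,4): turn R to N, flip to black, move to (4,4). |black|=7
Step 6: on BLACK (4,4): turn L to W, flip to white, move to (4,3). |black|=6
Step 7: on WHITE (4,3): turn R to N, flip to black, move to (3,3). |black|=7
Step 8: on WHITE (3,3): turn R to E, flip to black, move to (3,4). |black|=8
Step 9: on WHITE (3,4): turn R to S, flip to black, move to (4,4). |black|=9
Step 10: on WHITE (4,4): turn R to W, flip to black, move to (4,3). |black|=10
Step 11: on BLACK (4,3): turn L to S, flip to white, move to (5,3). |black|=9
Step 12: on WHITE (5,3): turn R to W, flip to black, move to (5,2). |black|=10
Step 13: on WHITE (5,2): turn R to N, flip to black, move to (4,2). |black|=11
Step 14: on WHITE (4,2): turn R to E, flip to black, move to (4,3). |black|=12
Step 15: on WHITE (4,3): turn R to S, flip to black, move to (5,3). |black|=13
Step 16: on BLACK (5,3): turn L to E, flip to white, move to (5,4). |black|=12
Step 17: on BLACK (5,4): turn L to N, flip to white, move to (4,4). |black|=11
Step 18: on BLACK (4,4): turn L to W, flip to white, move to (4,3). |black|=10
Step 19: on BLACK (4,3): turn L to S, flip to white, move to (5,3). |black|=9
Step 20: on WHITE (5,3): turn R to W, flip to black, move to (5,2). |black|=10

Answer: 5 2 W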